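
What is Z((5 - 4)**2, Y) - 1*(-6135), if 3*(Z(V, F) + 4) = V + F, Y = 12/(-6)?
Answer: 18392/3 ≈ 6130.7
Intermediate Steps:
Y = -2 (Y = -1/6*12 = -2)
Z(V, F) = -4 + F/3 + V/3 (Z(V, F) = -4 + (V + F)/3 = -4 + (F + V)/3 = -4 + (F/3 + V/3) = -4 + F/3 + V/3)
Z((5 - 4)**2, Y) - 1*(-6135) = (-4 + (1/3)*(-2) + (5 - 4)**2/3) - 1*(-6135) = (-4 - 2/3 + (1/3)*1**2) + 6135 = (-4 - 2/3 + (1/3)*1) + 6135 = (-4 - 2/3 + 1/3) + 6135 = -13/3 + 6135 = 18392/3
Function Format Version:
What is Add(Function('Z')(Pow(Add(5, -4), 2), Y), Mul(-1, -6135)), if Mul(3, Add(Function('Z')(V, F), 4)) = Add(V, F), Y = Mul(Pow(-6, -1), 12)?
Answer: Rational(18392, 3) ≈ 6130.7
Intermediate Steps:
Y = -2 (Y = Mul(Rational(-1, 6), 12) = -2)
Function('Z')(V, F) = Add(-4, Mul(Rational(1, 3), F), Mul(Rational(1, 3), V)) (Function('Z')(V, F) = Add(-4, Mul(Rational(1, 3), Add(V, F))) = Add(-4, Mul(Rational(1, 3), Add(F, V))) = Add(-4, Add(Mul(Rational(1, 3), F), Mul(Rational(1, 3), V))) = Add(-4, Mul(Rational(1, 3), F), Mul(Rational(1, 3), V)))
Add(Function('Z')(Pow(Add(5, -4), 2), Y), Mul(-1, -6135)) = Add(Add(-4, Mul(Rational(1, 3), -2), Mul(Rational(1, 3), Pow(Add(5, -4), 2))), Mul(-1, -6135)) = Add(Add(-4, Rational(-2, 3), Mul(Rational(1, 3), Pow(1, 2))), 6135) = Add(Add(-4, Rational(-2, 3), Mul(Rational(1, 3), 1)), 6135) = Add(Add(-4, Rational(-2, 3), Rational(1, 3)), 6135) = Add(Rational(-13, 3), 6135) = Rational(18392, 3)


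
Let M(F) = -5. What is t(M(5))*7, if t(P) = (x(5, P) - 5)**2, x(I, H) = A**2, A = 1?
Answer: 112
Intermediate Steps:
x(I, H) = 1 (x(I, H) = 1**2 = 1)
t(P) = 16 (t(P) = (1 - 5)**2 = (-4)**2 = 16)
t(M(5))*7 = 16*7 = 112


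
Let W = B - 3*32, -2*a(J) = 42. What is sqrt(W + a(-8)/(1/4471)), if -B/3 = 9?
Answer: 3*I*sqrt(10446) ≈ 306.62*I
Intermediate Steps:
B = -27 (B = -3*9 = -27)
a(J) = -21 (a(J) = -1/2*42 = -21)
W = -123 (W = -27 - 3*32 = -27 - 96 = -123)
sqrt(W + a(-8)/(1/4471)) = sqrt(-123 - 21/(1/4471)) = sqrt(-123 - 21/1/4471) = sqrt(-123 - 21*4471) = sqrt(-123 - 93891) = sqrt(-94014) = 3*I*sqrt(10446)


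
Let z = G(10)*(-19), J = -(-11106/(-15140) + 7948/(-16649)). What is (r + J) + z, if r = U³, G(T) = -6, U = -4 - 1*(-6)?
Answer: 15343731923/126032930 ≈ 121.74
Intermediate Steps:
U = 2 (U = -4 + 6 = 2)
J = -32285537/126032930 (J = -(-11106*(-1/15140) + 7948*(-1/16649)) = -(5553/7570 - 7948/16649) = -1*32285537/126032930 = -32285537/126032930 ≈ -0.25617)
r = 8 (r = 2³ = 8)
z = 114 (z = -6*(-19) = 114)
(r + J) + z = (8 - 32285537/126032930) + 114 = 975977903/126032930 + 114 = 15343731923/126032930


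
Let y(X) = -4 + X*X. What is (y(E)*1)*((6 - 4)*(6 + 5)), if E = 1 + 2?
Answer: 110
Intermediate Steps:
E = 3
y(X) = -4 + X²
(y(E)*1)*((6 - 4)*(6 + 5)) = ((-4 + 3²)*1)*((6 - 4)*(6 + 5)) = ((-4 + 9)*1)*(2*11) = (5*1)*22 = 5*22 = 110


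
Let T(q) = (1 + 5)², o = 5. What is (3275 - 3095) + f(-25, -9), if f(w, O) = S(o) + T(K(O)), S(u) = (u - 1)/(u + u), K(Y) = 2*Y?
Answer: 1082/5 ≈ 216.40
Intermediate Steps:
S(u) = (-1 + u)/(2*u) (S(u) = (-1 + u)/((2*u)) = (-1 + u)*(1/(2*u)) = (-1 + u)/(2*u))
T(q) = 36 (T(q) = 6² = 36)
f(w, O) = 182/5 (f(w, O) = (½)*(-1 + 5)/5 + 36 = (½)*(⅕)*4 + 36 = ⅖ + 36 = 182/5)
(3275 - 3095) + f(-25, -9) = (3275 - 3095) + 182/5 = 180 + 182/5 = 1082/5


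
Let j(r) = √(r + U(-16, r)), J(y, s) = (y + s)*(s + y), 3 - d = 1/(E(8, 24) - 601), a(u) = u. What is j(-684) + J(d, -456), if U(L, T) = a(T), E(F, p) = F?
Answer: 72161002384/351649 + 6*I*√38 ≈ 2.0521e+5 + 36.987*I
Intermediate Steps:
U(L, T) = T
d = 1780/593 (d = 3 - 1/(8 - 601) = 3 - 1/(-593) = 3 - 1*(-1/593) = 3 + 1/593 = 1780/593 ≈ 3.0017)
J(y, s) = (s + y)² (J(y, s) = (s + y)*(s + y) = (s + y)²)
j(r) = √2*√r (j(r) = √(r + r) = √(2*r) = √2*√r)
j(-684) + J(d, -456) = √2*√(-684) + (-456 + 1780/593)² = √2*(6*I*√19) + (-268628/593)² = 6*I*√38 + 72161002384/351649 = 72161002384/351649 + 6*I*√38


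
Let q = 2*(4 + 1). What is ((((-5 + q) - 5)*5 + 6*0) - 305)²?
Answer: 93025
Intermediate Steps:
q = 10 (q = 2*5 = 10)
((((-5 + q) - 5)*5 + 6*0) - 305)² = ((((-5 + 10) - 5)*5 + 6*0) - 305)² = (((5 - 5)*5 + 0) - 305)² = ((0*5 + 0) - 305)² = ((0 + 0) - 305)² = (0 - 305)² = (-305)² = 93025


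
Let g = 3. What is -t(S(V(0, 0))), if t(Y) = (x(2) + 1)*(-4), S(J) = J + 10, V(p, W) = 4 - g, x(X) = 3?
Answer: 16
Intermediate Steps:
V(p, W) = 1 (V(p, W) = 4 - 1*3 = 4 - 3 = 1)
S(J) = 10 + J
t(Y) = -16 (t(Y) = (3 + 1)*(-4) = 4*(-4) = -16)
-t(S(V(0, 0))) = -1*(-16) = 16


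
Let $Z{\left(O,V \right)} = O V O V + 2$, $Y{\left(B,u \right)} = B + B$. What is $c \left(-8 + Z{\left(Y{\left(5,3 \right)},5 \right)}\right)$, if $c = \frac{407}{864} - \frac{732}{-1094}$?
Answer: $\frac{671949691}{236304} \approx 2843.6$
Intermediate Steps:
$Y{\left(B,u \right)} = 2 B$
$Z{\left(O,V \right)} = 2 + O^{2} V^{2}$ ($Z{\left(O,V \right)} = V O^{2} V + 2 = O^{2} V^{2} + 2 = 2 + O^{2} V^{2}$)
$c = \frac{538853}{472608}$ ($c = 407 \cdot \frac{1}{864} - - \frac{366}{547} = \frac{407}{864} + \frac{366}{547} = \frac{538853}{472608} \approx 1.1402$)
$c \left(-8 + Z{\left(Y{\left(5,3 \right)},5 \right)}\right) = \frac{538853 \left(-8 + \left(2 + \left(2 \cdot 5\right)^{2} \cdot 5^{2}\right)\right)}{472608} = \frac{538853 \left(-8 + \left(2 + 10^{2} \cdot 25\right)\right)}{472608} = \frac{538853 \left(-8 + \left(2 + 100 \cdot 25\right)\right)}{472608} = \frac{538853 \left(-8 + \left(2 + 2500\right)\right)}{472608} = \frac{538853 \left(-8 + 2502\right)}{472608} = \frac{538853}{472608} \cdot 2494 = \frac{671949691}{236304}$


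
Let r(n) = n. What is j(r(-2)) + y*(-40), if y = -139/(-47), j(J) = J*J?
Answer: -5372/47 ≈ -114.30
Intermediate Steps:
j(J) = J²
y = 139/47 (y = -139*(-1/47) = 139/47 ≈ 2.9574)
j(r(-2)) + y*(-40) = (-2)² + (139/47)*(-40) = 4 - 5560/47 = -5372/47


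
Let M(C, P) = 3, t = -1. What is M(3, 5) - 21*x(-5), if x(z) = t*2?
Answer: 45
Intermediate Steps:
x(z) = -2 (x(z) = -1*2 = -2)
M(3, 5) - 21*x(-5) = 3 - 21*(-2) = 3 + 42 = 45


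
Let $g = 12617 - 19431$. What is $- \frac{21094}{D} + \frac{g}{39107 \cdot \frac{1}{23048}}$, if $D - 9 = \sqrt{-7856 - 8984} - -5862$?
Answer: $\frac{2 \left(- 157049072 \sqrt{4210} + 461430012385 i\right)}{39107 \left(- 5871 i + 2 \sqrt{4210}\right)} \approx -4019.5 + 0.079377 i$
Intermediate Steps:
$g = -6814$
$D = 5871 + 2 i \sqrt{4210}$ ($D = 9 + \left(\sqrt{-7856 - 8984} - -5862\right) = 9 + \left(\sqrt{-16840} + 5862\right) = 9 + \left(2 i \sqrt{4210} + 5862\right) = 9 + \left(5862 + 2 i \sqrt{4210}\right) = 5871 + 2 i \sqrt{4210} \approx 5871.0 + 129.77 i$)
$- \frac{21094}{D} + \frac{g}{39107 \cdot \frac{1}{23048}} = - \frac{21094}{5871 + 2 i \sqrt{4210}} - \frac{6814}{39107 \cdot \frac{1}{23048}} = - \frac{21094}{5871 + 2 i \sqrt{4210}} - \frac{6814}{\frac{39107}{23048}} = - \frac{21094}{5871 + 2 i \sqrt{4210}} - \frac{157049072}{39107} = - \frac{157049072}{39107} - \frac{21094}{5871 + 2 i \sqrt{4210}}$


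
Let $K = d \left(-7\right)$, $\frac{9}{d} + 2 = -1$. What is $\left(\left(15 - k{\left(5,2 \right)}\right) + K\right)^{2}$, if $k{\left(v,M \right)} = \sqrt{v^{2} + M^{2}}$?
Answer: $\left(36 - \sqrt{29}\right)^{2} \approx 937.27$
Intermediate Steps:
$d = -3$ ($d = \frac{9}{-2 - 1} = \frac{9}{-3} = 9 \left(- \frac{1}{3}\right) = -3$)
$K = 21$ ($K = \left(-3\right) \left(-7\right) = 21$)
$k{\left(v,M \right)} = \sqrt{M^{2} + v^{2}}$
$\left(\left(15 - k{\left(5,2 \right)}\right) + K\right)^{2} = \left(\left(15 - \sqrt{2^{2} + 5^{2}}\right) + 21\right)^{2} = \left(\left(15 - \sqrt{4 + 25}\right) + 21\right)^{2} = \left(\left(15 - \sqrt{29}\right) + 21\right)^{2} = \left(36 - \sqrt{29}\right)^{2}$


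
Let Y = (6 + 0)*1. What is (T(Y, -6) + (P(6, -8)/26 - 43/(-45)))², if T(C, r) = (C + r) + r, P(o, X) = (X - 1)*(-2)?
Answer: 6482116/342225 ≈ 18.941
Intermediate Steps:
P(o, X) = 2 - 2*X (P(o, X) = (-1 + X)*(-2) = 2 - 2*X)
Y = 6 (Y = 6*1 = 6)
T(C, r) = C + 2*r
(T(Y, -6) + (P(6, -8)/26 - 43/(-45)))² = ((6 + 2*(-6)) + ((2 - 2*(-8))/26 - 43/(-45)))² = ((6 - 12) + ((2 + 16)*(1/26) - 43*(-1/45)))² = (-6 + (18*(1/26) + 43/45))² = (-6 + (9/13 + 43/45))² = (-6 + 964/585)² = (-2546/585)² = 6482116/342225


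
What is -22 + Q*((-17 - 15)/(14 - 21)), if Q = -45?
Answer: -1594/7 ≈ -227.71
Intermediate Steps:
-22 + Q*((-17 - 15)/(14 - 21)) = -22 - 45*(-17 - 15)/(14 - 21) = -22 - (-1440)/(-7) = -22 - (-1440)*(-1)/7 = -22 - 45*32/7 = -22 - 1440/7 = -1594/7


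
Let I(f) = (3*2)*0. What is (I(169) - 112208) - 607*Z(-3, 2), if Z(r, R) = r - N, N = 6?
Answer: -106745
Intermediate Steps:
Z(r, R) = -6 + r (Z(r, R) = r - 1*6 = r - 6 = -6 + r)
I(f) = 0 (I(f) = 6*0 = 0)
(I(169) - 112208) - 607*Z(-3, 2) = (0 - 112208) - 607*(-6 - 3) = -112208 - 607*(-9) = -112208 + 5463 = -106745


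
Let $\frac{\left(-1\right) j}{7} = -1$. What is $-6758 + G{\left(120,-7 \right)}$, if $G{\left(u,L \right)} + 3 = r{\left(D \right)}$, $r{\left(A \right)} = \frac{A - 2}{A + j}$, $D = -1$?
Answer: $- \frac{13523}{2} \approx -6761.5$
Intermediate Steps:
$j = 7$ ($j = \left(-7\right) \left(-1\right) = 7$)
$r{\left(A \right)} = \frac{-2 + A}{7 + A}$ ($r{\left(A \right)} = \frac{A - 2}{A + 7} = \frac{-2 + A}{7 + A}$)
$G{\left(u,L \right)} = - \frac{7}{2}$ ($G{\left(u,L \right)} = -3 + \frac{-2 - 1}{7 - 1} = -3 + \frac{1}{6} \left(-3\right) = -3 - \frac{1}{2} = - \frac{7}{2}$)
$-6758 + G{\left(120,-7 \right)} = -6758 - \frac{7}{2} = - \frac{13523}{2}$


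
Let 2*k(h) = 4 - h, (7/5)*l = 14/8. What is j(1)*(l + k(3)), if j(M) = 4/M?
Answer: 7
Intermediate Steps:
l = 5/4 (l = 5*(14/8)/7 = 5*(14*(⅛))/7 = (5/7)*(7/4) = 5/4 ≈ 1.2500)
k(h) = 2 - h/2 (k(h) = (4 - h)/2 = 2 - h/2)
j(1)*(l + k(3)) = (4/1)*(5/4 + (2 - ½*3)) = (4*1)*(5/4 + (2 - 3/2)) = 4*(5/4 + ½) = 4*(7/4) = 7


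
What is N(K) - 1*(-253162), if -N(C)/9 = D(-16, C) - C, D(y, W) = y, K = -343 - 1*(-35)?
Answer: 250534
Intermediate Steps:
K = -308 (K = -343 + 35 = -308)
N(C) = 144 + 9*C (N(C) = -9*(-16 - C) = 144 + 9*C)
N(K) - 1*(-253162) = (144 + 9*(-308)) - 1*(-253162) = (144 - 2772) + 253162 = -2628 + 253162 = 250534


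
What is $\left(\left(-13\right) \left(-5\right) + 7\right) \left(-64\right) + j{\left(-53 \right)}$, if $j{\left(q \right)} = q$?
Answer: $-4661$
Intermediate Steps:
$\left(\left(-13\right) \left(-5\right) + 7\right) \left(-64\right) + j{\left(-53 \right)} = \left(\left(-13\right) \left(-5\right) + 7\right) \left(-64\right) - 53 = \left(65 + 7\right) \left(-64\right) - 53 = 72 \left(-64\right) - 53 = -4608 - 53 = -4661$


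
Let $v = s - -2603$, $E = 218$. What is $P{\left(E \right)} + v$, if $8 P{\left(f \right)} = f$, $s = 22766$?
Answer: $\frac{101585}{4} \approx 25396.0$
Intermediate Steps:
$P{\left(f \right)} = \frac{f}{8}$
$v = 25369$ ($v = 22766 - -2603 = 22766 + 2603 = 25369$)
$P{\left(E \right)} + v = \frac{1}{8} \cdot 218 + 25369 = \frac{109}{4} + 25369 = \frac{101585}{4}$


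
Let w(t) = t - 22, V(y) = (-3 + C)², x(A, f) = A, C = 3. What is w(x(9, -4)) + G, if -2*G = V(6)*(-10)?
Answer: -13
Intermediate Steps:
V(y) = 0 (V(y) = (-3 + 3)² = 0² = 0)
w(t) = -22 + t
G = 0 (G = -0*(-10) = -½*0 = 0)
w(x(9, -4)) + G = (-22 + 9) + 0 = -13 + 0 = -13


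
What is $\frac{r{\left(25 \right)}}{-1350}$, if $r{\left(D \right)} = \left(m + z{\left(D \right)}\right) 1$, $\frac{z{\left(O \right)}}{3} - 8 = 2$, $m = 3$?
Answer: $- \frac{11}{450} \approx -0.024444$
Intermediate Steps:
$z{\left(O \right)} = 30$ ($z{\left(O \right)} = 24 + 3 \cdot 2 = 24 + 6 = 30$)
$r{\left(D \right)} = 33$ ($r{\left(D \right)} = \left(3 + 30\right) 1 = 33 \cdot 1 = 33$)
$\frac{r{\left(25 \right)}}{-1350} = \frac{33}{-1350} = 33 \left(- \frac{1}{1350}\right) = - \frac{11}{450}$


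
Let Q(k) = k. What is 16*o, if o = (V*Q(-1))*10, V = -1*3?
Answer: 480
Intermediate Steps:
V = -3
o = 30 (o = -3*(-1)*10 = 3*10 = 30)
16*o = 16*30 = 480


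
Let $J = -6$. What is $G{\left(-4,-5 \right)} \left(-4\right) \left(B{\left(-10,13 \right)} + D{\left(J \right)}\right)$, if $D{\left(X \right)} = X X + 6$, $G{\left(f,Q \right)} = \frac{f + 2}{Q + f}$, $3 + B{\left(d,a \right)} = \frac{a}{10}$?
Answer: $- \frac{1612}{45} \approx -35.822$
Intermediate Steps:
$B{\left(d,a \right)} = -3 + \frac{a}{10}$
$G{\left(f,Q \right)} = \frac{2 + f}{Q + f}$
$D{\left(X \right)} = 6 + X^{2}$ ($D{\left(X \right)} = X^{2} + 6 = 6 + X^{2}$)
$G{\left(-4,-5 \right)} \left(-4\right) \left(B{\left(-10,13 \right)} + D{\left(J \right)}\right) = \frac{2 - 4}{-5 - 4} \left(-4\right) \left(\left(-3 + \frac{1}{10} \cdot 13\right) + \left(6 + \left(-6\right)^{2}\right)\right) = \frac{1}{-9} \left(-2\right) \left(-4\right) \left(\left(-3 + \frac{13}{10}\right) + \left(6 + 36\right)\right) = \left(- \frac{1}{9}\right) \left(-2\right) \left(-4\right) \left(- \frac{17}{10} + 42\right) = \frac{2}{9} \left(-4\right) \frac{403}{10} = \left(- \frac{8}{9}\right) \frac{403}{10} = - \frac{1612}{45}$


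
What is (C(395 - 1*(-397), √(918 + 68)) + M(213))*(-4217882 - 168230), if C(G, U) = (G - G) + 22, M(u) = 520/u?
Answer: -22834099072/213 ≈ -1.0720e+8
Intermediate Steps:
C(G, U) = 22 (C(G, U) = 0 + 22 = 22)
(C(395 - 1*(-397), √(918 + 68)) + M(213))*(-4217882 - 168230) = (22 + 520/213)*(-4217882 - 168230) = (22 + 520*(1/213))*(-4386112) = (22 + 520/213)*(-4386112) = (5206/213)*(-4386112) = -22834099072/213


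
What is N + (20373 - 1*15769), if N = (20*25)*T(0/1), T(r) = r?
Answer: 4604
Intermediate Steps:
N = 0 (N = (20*25)*(0/1) = 500*(0*1) = 500*0 = 0)
N + (20373 - 1*15769) = 0 + (20373 - 1*15769) = 0 + (20373 - 15769) = 0 + 4604 = 4604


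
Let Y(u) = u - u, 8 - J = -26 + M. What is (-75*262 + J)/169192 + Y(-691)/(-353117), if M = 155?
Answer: -19771/169192 ≈ -0.11686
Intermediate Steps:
J = -121 (J = 8 - (-26 + 155) = 8 - 1*129 = 8 - 129 = -121)
Y(u) = 0
(-75*262 + J)/169192 + Y(-691)/(-353117) = (-75*262 - 121)/169192 + 0/(-353117) = (-19650 - 121)*(1/169192) + 0*(-1/353117) = -19771*1/169192 + 0 = -19771/169192 + 0 = -19771/169192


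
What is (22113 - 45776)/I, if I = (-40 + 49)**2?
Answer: -23663/81 ≈ -292.14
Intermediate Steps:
I = 81 (I = 9**2 = 81)
(22113 - 45776)/I = (22113 - 45776)/81 = -23663*1/81 = -23663/81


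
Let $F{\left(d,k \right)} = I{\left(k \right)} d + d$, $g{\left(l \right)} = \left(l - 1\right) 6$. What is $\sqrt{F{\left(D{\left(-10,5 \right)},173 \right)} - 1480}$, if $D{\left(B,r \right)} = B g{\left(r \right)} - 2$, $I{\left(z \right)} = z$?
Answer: $2 i \sqrt{10897} \approx 208.78 i$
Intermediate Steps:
$g{\left(l \right)} = -6 + 6 l$ ($g{\left(l \right)} = \left(-1 + l\right) 6 = -6 + 6 l$)
$D{\left(B,r \right)} = -2 + B \left(-6 + 6 r\right)$ ($D{\left(B,r \right)} = B \left(-6 + 6 r\right) - 2 = -2 + B \left(-6 + 6 r\right)$)
$F{\left(d,k \right)} = d + d k$ ($F{\left(d,k \right)} = k d + d = d k + d = d + d k$)
$\sqrt{F{\left(D{\left(-10,5 \right)},173 \right)} - 1480} = \sqrt{\left(-2 + 6 \left(-10\right) \left(-1 + 5\right)\right) \left(1 + 173\right) - 1480} = \sqrt{\left(-2 + 6 \left(-10\right) 4\right) 174 - 1480} = \sqrt{\left(-2 - 240\right) 174 - 1480} = \sqrt{\left(-242\right) 174 - 1480} = \sqrt{-42108 - 1480} = \sqrt{-43588} = 2 i \sqrt{10897}$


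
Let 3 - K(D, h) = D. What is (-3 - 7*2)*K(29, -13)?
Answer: 442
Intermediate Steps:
K(D, h) = 3 - D
(-3 - 7*2)*K(29, -13) = (-3 - 7*2)*(3 - 1*29) = (-3 - 14)*(3 - 29) = -17*(-26) = 442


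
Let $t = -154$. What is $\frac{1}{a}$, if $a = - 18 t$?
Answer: $\frac{1}{2772} \approx 0.00036075$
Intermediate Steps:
$a = 2772$ ($a = \left(-18\right) \left(-154\right) = 2772$)
$\frac{1}{a} = \frac{1}{2772}$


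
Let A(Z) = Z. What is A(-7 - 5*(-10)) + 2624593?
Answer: 2624636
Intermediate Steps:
A(-7 - 5*(-10)) + 2624593 = (-7 - 5*(-10)) + 2624593 = (-7 + 50) + 2624593 = 43 + 2624593 = 2624636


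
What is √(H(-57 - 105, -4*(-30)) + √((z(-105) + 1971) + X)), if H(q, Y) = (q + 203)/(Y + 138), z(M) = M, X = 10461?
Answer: √(10578 + 66564*√12327)/258 ≈ 10.544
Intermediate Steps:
H(q, Y) = (203 + q)/(138 + Y)
√(H(-57 - 105, -4*(-30)) + √((z(-105) + 1971) + X)) = √((203 + (-57 - 105))/(138 - 4*(-30)) + √((-105 + 1971) + 10461)) = √((203 - 162)/(138 + 120) + √(1866 + 10461)) = √(41/258 + √12327)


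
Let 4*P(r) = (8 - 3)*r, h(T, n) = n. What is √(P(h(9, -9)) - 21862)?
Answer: I*√87493/2 ≈ 147.9*I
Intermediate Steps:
P(r) = 5*r/4 (P(r) = ((8 - 3)*r)/4 = (5*r)/4 = 5*r/4)
√(P(h(9, -9)) - 21862) = √((5/4)*(-9) - 21862) = √(-45/4 - 21862) = √(-87493/4) = I*√87493/2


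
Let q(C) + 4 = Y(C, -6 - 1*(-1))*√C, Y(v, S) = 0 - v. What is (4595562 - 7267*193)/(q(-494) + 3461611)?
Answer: 11053018460817/11982843576233 - 1577357314*I*√494/11982843576233 ≈ 0.9224 - 0.0029257*I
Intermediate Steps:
Y(v, S) = -v
q(C) = -4 - C^(3/2) (q(C) = -4 + (-C)*√C = -4 - C^(3/2))
(4595562 - 7267*193)/(q(-494) + 3461611) = (4595562 - 7267*193)/((-4 - (-494)^(3/2)) + 3461611) = (4595562 - 1402531)/((-4 - (-494)*I*√494) + 3461611) = 3193031/((-4 + 494*I*√494) + 3461611) = 3193031/(3461607 + 494*I*√494)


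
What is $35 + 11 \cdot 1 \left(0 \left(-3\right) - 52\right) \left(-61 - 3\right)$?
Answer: $36643$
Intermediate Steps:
$35 + 11 \cdot 1 \left(0 \left(-3\right) - 52\right) \left(-61 - 3\right) = 35 + 11 \left(0 - 52\right) \left(-64\right) = 35 + 11 \left(\left(-52\right) \left(-64\right)\right) = 35 + 11 \cdot 3328 = 35 + 36608 = 36643$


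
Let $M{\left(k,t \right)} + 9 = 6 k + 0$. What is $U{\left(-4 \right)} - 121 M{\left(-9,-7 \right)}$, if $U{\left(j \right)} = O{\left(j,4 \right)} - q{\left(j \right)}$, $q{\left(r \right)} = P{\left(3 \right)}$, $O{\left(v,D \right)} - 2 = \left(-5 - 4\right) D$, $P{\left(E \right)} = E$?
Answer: $7586$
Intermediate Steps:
$O{\left(v,D \right)} = 2 - 9 D$ ($O{\left(v,D \right)} = 2 + \left(-5 - 4\right) D = 2 - 9 D$)
$q{\left(r \right)} = 3$
$M{\left(k,t \right)} = -9 + 6 k$ ($M{\left(k,t \right)} = -9 + \left(6 k + 0\right) = -9 + 6 k$)
$U{\left(j \right)} = -37$ ($U{\left(j \right)} = \left(2 - 36\right) - 3 = -34 - 3 = -37$)
$U{\left(-4 \right)} - 121 M{\left(-9,-7 \right)} = -37 - 121 \left(-9 + 6 \left(-9\right)\right) = -37 - 121 \left(-9 - 54\right) = -37 - -7623 = -37 + 7623 = 7586$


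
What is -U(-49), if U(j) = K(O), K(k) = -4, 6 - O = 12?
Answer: 4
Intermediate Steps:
O = -6 (O = 6 - 1*12 = 6 - 12 = -6)
U(j) = -4
-U(-49) = -1*(-4) = 4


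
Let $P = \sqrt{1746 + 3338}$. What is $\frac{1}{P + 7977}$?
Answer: $\frac{7977}{63627445} - \frac{2 \sqrt{1271}}{63627445} \approx 0.00012425$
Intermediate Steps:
$P = 2 \sqrt{1271}$ ($P = \sqrt{5084} = 2 \sqrt{1271} \approx 71.302$)
$\frac{1}{P + 7977} = \frac{1}{2 \sqrt{1271} + 7977} = \frac{1}{7977 + 2 \sqrt{1271}}$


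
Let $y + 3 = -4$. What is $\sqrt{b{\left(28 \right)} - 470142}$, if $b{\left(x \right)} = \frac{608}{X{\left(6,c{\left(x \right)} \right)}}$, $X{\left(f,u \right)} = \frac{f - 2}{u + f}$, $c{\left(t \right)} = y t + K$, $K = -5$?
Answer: $i \sqrt{499782} \approx 706.95 i$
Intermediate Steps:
$y = -7$ ($y = -3 - 4 = -7$)
$c{\left(t \right)} = -5 - 7 t$ ($c{\left(t \right)} = - 7 t - 5 = -5 - 7 t$)
$X{\left(f,u \right)} = \frac{-2 + f}{f + u}$
$b{\left(x \right)} = 152 - 1064 x$ ($b{\left(x \right)} = \frac{608}{\frac{1}{6 - \left(5 + 7 x\right)} \left(-2 + 6\right)} = \frac{608}{\frac{1}{1 - 7 x} 4} = \frac{608}{4 \frac{1}{1 - 7 x}} = 608 \left(\frac{1}{4} - \frac{7 x}{4}\right) = 152 - 1064 x$)
$\sqrt{b{\left(28 \right)} - 470142} = \sqrt{\left(152 - 29792\right) - 470142} = \sqrt{-29640 - 470142} = \sqrt{-499782} = i \sqrt{499782}$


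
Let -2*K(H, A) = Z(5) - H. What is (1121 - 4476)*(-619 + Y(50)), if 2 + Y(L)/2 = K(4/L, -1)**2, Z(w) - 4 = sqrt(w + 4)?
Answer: 502458891/250 ≈ 2.0098e+6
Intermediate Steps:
Z(w) = 4 + sqrt(4 + w) (Z(w) = 4 + sqrt(w + 4) = 4 + sqrt(4 + w))
K(H, A) = -7/2 + H/2 (K(H, A) = -((4 + sqrt(4 + 5)) - H)/2 = -((4 + sqrt(9)) - H)/2 = -((4 + 3) - H)/2 = -(7 - H)/2 = -7/2 + H/2)
Y(L) = -4 + 2*(-7/2 + 2/L)**2 (Y(L) = -4 + 2*(-7/2 + (4/L)/2)**2 = -4 + 2*(-7/2 + 2/L)**2)
(1121 - 4476)*(-619 + Y(50)) = (1121 - 4476)*(-619 + (41/2 - 28/50 + 8/50**2)) = -3355*(-619 + (41/2 - 28*1/50 + 8*(1/2500))) = -3355*(-619 + (41/2 - 14/25 + 2/625)) = -3355*(-619 + 24929/1250) = -3355*(-748821/1250) = 502458891/250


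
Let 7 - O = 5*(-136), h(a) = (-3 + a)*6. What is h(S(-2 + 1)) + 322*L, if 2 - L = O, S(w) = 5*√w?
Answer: -220588 + 30*I ≈ -2.2059e+5 + 30.0*I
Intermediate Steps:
h(a) = -18 + 6*a
O = 687 (O = 7 - 5*(-136) = 7 - 1*(-680) = 7 + 680 = 687)
L = -685 (L = 2 - 1*687 = 2 - 687 = -685)
h(S(-2 + 1)) + 322*L = (-18 + 6*(5*√(-2 + 1))) + 322*(-685) = (-18 + 6*(5*√(-1))) - 220570 = (-18 + 6*(5*I)) - 220570 = (-18 + 30*I) - 220570 = -220588 + 30*I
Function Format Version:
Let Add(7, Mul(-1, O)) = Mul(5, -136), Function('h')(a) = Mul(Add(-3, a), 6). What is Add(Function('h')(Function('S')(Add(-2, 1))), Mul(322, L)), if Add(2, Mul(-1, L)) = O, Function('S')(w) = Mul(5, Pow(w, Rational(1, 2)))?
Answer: Add(-220588, Mul(30, I)) ≈ Add(-2.2059e+5, Mul(30.000, I))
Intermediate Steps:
Function('h')(a) = Add(-18, Mul(6, a))
O = 687 (O = Add(7, Mul(-1, Mul(5, -136))) = Add(7, Mul(-1, -680)) = Add(7, 680) = 687)
L = -685 (L = Add(2, Mul(-1, 687)) = Add(2, -687) = -685)
Add(Function('h')(Function('S')(Add(-2, 1))), Mul(322, L)) = Add(Add(-18, Mul(6, Mul(5, Pow(Add(-2, 1), Rational(1, 2))))), Mul(322, -685)) = Add(Add(-18, Mul(6, Mul(5, Pow(-1, Rational(1, 2))))), -220570) = Add(Add(-18, Mul(6, Mul(5, I))), -220570) = Add(Add(-18, Mul(30, I)), -220570) = Add(-220588, Mul(30, I))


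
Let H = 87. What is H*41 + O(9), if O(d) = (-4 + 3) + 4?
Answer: 3570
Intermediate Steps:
O(d) = 3 (O(d) = -1 + 4 = 3)
H*41 + O(9) = 87*41 + 3 = 3567 + 3 = 3570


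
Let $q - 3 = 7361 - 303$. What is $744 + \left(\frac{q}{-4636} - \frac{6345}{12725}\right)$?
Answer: $\frac{8754319951}{11798620} \approx 741.98$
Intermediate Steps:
$q = 7061$ ($q = 3 + \left(7361 - 303\right) = 3 + 7058 = 7061$)
$744 + \left(\frac{q}{-4636} - \frac{6345}{12725}\right) = 744 + \left(\frac{7061}{-4636} - \frac{6345}{12725}\right) = 744 + \left(7061 \left(- \frac{1}{4636}\right) - \frac{1269}{2545}\right) = 744 - \frac{23853329}{11798620} = \frac{8754319951}{11798620}$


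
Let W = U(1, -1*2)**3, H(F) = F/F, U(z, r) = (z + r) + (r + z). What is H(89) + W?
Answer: -7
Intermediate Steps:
U(z, r) = 2*r + 2*z (U(z, r) = (r + z) + (r + z) = 2*r + 2*z)
H(F) = 1
W = -8 (W = (2*(-1*2) + 2*1)**3 = (2*(-2) + 2)**3 = (-4 + 2)**3 = (-2)**3 = -8)
H(89) + W = 1 - 8 = -7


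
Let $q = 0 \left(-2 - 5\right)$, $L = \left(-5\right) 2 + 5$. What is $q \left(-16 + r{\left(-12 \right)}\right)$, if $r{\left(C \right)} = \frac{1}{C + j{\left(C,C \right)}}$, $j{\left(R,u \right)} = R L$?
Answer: $0$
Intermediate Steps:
$L = -5$ ($L = -10 + 5 = -5$)
$j{\left(R,u \right)} = - 5 R$ ($j{\left(R,u \right)} = R \left(-5\right) = - 5 R$)
$q = 0$ ($q = 0 \left(-7\right) = 0$)
$r{\left(C \right)} = - \frac{1}{4 C}$ ($r{\left(C \right)} = \frac{1}{C - 5 C} = \frac{1}{\left(-4\right) C} = - \frac{1}{4 C}$)
$q \left(-16 + r{\left(-12 \right)}\right) = 0 \left(-16 - \frac{1}{4 \left(-12\right)}\right) = 0 \left(-16 - - \frac{1}{48}\right) = 0 \left(-16 + \frac{1}{48}\right) = 0 \left(- \frac{767}{48}\right) = 0$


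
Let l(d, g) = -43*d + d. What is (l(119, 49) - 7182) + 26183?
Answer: 14003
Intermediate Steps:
l(d, g) = -42*d
(l(119, 49) - 7182) + 26183 = (-42*119 - 7182) + 26183 = (-4998 - 7182) + 26183 = -12180 + 26183 = 14003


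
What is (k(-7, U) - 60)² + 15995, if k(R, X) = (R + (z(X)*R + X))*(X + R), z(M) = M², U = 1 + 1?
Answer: 27020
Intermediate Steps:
U = 2
k(R, X) = (R + X)*(R + X + R*X²) (k(R, X) = (R + (X²*R + X))*(X + R) = (R + (R*X² + X))*(R + X) = (R + (X + R*X²))*(R + X) = (R + X + R*X²)*(R + X) = (R + X)*(R + X + R*X²))
(k(-7, U) - 60)² + 15995 = (((-7)² + 2² - 7*2³ + (-7)²*2² + 2*(-7)*2) - 60)² + 15995 = ((49 + 4 - 7*8 + 49*4 - 28) - 60)² + 15995 = ((49 + 4 - 56 + 196 - 28) - 60)² + 15995 = (165 - 60)² + 15995 = 105² + 15995 = 11025 + 15995 = 27020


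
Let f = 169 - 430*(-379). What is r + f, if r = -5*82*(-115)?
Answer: 210289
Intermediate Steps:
f = 163139 (f = 169 + 162970 = 163139)
r = 47150 (r = -410*(-115) = 47150)
r + f = 47150 + 163139 = 210289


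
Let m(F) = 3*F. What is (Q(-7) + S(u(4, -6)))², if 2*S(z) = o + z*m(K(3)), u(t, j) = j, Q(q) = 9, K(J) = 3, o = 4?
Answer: 256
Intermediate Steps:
S(z) = 2 + 9*z/2 (S(z) = (4 + z*(3*3))/2 = (4 + z*9)/2 = (4 + 9*z)/2 = 2 + 9*z/2)
(Q(-7) + S(u(4, -6)))² = (9 + (2 + (9/2)*(-6)))² = (9 + (2 - 27))² = (9 - 25)² = (-16)² = 256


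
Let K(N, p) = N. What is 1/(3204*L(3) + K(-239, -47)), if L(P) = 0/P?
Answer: -1/239 ≈ -0.0041841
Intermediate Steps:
L(P) = 0
1/(3204*L(3) + K(-239, -47)) = 1/(3204*0 - 239) = 1/(0 - 239) = 1/(-239) = -1/239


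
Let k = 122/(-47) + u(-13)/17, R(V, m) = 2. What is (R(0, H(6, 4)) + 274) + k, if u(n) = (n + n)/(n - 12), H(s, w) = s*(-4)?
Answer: 5462472/19975 ≈ 273.47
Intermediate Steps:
H(s, w) = -4*s
u(n) = 2*n/(-12 + n) (u(n) = (2*n)/(-12 + n) = 2*n/(-12 + n))
k = -50628/19975 (k = 122/(-47) + (2*(-13)/(-12 - 13))/17 = 122*(-1/47) + (2*(-13)/(-25))*(1/17) = -122/47 + (2*(-13)*(-1/25))*(1/17) = -122/47 + (26/25)*(1/17) = -122/47 + 26/425 = -50628/19975 ≈ -2.5346)
(R(0, H(6, 4)) + 274) + k = (2 + 274) - 50628/19975 = 276 - 50628/19975 = 5462472/19975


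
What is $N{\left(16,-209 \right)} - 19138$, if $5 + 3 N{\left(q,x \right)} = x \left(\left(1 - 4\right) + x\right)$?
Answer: $- \frac{13111}{3} \approx -4370.3$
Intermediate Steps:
$N{\left(q,x \right)} = - \frac{5}{3} + \frac{x \left(-3 + x\right)}{3}$ ($N{\left(q,x \right)} = - \frac{5}{3} + \frac{x \left(\left(1 - 4\right) + x\right)}{3} = - \frac{5}{3} + \frac{x \left(-3 + x\right)}{3}$)
$N{\left(16,-209 \right)} - 19138 = \left(- \frac{5}{3} - -209 + \frac{\left(-209\right)^{2}}{3}\right) - 19138 = \left(- \frac{5}{3} + 209 + \frac{1}{3} \cdot 43681\right) - 19138 = \left(- \frac{5}{3} + 209 + \frac{43681}{3}\right) - 19138 = \frac{44303}{3} - 19138 = - \frac{13111}{3}$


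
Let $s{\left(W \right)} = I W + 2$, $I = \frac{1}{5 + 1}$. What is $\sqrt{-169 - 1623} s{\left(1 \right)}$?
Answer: $\frac{104 i \sqrt{7}}{3} \approx 91.719 i$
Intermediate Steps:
$I = \frac{1}{6} \approx 0.16667$
$s{\left(W \right)} = 2 + \frac{W}{6}$ ($s{\left(W \right)} = \frac{W}{6} + 2 = 2 + \frac{W}{6}$)
$\sqrt{-169 - 1623} s{\left(1 \right)} = \sqrt{-169 - 1623} \left(2 + \frac{1}{6} \cdot 1\right) = \sqrt{-1792} \left(2 + \frac{1}{6}\right) = 16 i \sqrt{7} \cdot \frac{13}{6} = \frac{104 i \sqrt{7}}{3}$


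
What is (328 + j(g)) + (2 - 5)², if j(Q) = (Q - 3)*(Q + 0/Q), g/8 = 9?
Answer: 5305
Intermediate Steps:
g = 72 (g = 8*9 = 72)
j(Q) = Q*(-3 + Q) (j(Q) = (-3 + Q)*(Q + 0) = (-3 + Q)*Q = Q*(-3 + Q))
(328 + j(g)) + (2 - 5)² = (328 + 72*(-3 + 72)) + (2 - 5)² = (328 + 72*69) + (-3)² = (328 + 4968) + 9 = 5296 + 9 = 5305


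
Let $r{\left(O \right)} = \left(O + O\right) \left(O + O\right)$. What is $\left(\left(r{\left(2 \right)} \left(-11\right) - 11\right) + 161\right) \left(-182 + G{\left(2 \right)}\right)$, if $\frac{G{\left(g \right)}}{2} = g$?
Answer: $4628$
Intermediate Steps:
$G{\left(g \right)} = 2 g$
$r{\left(O \right)} = 4 O^{2}$ ($r{\left(O \right)} = 2 O 2 O = 4 O^{2}$)
$\left(\left(r{\left(2 \right)} \left(-11\right) - 11\right) + 161\right) \left(-182 + G{\left(2 \right)}\right) = \left(\left(4 \cdot 2^{2} \left(-11\right) - 11\right) + 161\right) \left(-182 + 2 \cdot 2\right) = \left(\left(4 \cdot 4 \left(-11\right) - 11\right) + 161\right) \left(-182 + 4\right) = \left(\left(16 \left(-11\right) - 11\right) + 161\right) \left(-178\right) = \left(\left(-176 - 11\right) + 161\right) \left(-178\right) = \left(-187 + 161\right) \left(-178\right) = \left(-26\right) \left(-178\right) = 4628$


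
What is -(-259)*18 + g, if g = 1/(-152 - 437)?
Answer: 2745917/589 ≈ 4662.0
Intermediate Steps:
g = -1/589 (g = 1/(-589) = -1/589 ≈ -0.0016978)
-(-259)*18 + g = -(-259)*18 - 1/589 = -259*(-18) - 1/589 = 4662 - 1/589 = 2745917/589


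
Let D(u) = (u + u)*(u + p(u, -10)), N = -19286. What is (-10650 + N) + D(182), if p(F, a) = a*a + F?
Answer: 138960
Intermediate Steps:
p(F, a) = F + a² (p(F, a) = a² + F = F + a²)
D(u) = 2*u*(100 + 2*u) (D(u) = (u + u)*(u + (u + (-10)²)) = (2*u)*(u + (u + 100)) = (2*u)*(u + (100 + u)) = (2*u)*(100 + 2*u) = 2*u*(100 + 2*u))
(-10650 + N) + D(182) = (-10650 - 19286) + 4*182*(50 + 182) = -29936 + 4*182*232 = -29936 + 168896 = 138960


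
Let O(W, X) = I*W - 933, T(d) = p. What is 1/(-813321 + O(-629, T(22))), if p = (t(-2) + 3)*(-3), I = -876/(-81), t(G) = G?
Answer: -27/22168526 ≈ -1.2179e-6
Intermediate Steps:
I = 292/27 (I = -876*(-1/81) = 292/27 ≈ 10.815)
p = -3 (p = (-2 + 3)*(-3) = 1*(-3) = -3)
T(d) = -3
O(W, X) = -933 + 292*W/27 (O(W, X) = 292*W/27 - 933 = -933 + 292*W/27)
1/(-813321 + O(-629, T(22))) = 1/(-813321 + (-933 + (292/27)*(-629))) = 1/(-813321 + (-933 - 183668/27)) = 1/(-813321 - 208859/27) = 1/(-22168526/27) = -27/22168526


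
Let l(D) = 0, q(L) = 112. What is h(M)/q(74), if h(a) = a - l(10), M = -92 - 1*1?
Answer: -93/112 ≈ -0.83036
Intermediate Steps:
M = -93 (M = -92 - 1 = -93)
h(a) = a (h(a) = a - 1*0 = a + 0 = a)
h(M)/q(74) = -93/112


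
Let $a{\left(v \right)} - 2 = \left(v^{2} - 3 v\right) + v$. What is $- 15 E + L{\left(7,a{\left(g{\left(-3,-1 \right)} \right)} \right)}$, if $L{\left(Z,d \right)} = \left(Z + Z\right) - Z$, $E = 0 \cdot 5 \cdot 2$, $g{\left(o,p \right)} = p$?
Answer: $7$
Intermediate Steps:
$E = 0$ ($E = 0 \cdot 2 = 0$)
$a{\left(v \right)} = 2 + v^{2} - 2 v$ ($a{\left(v \right)} = 2 + \left(\left(v^{2} - 3 v\right) + v\right) = 2 + \left(v^{2} - 2 v\right) = 2 + v^{2} - 2 v$)
$L{\left(Z,d \right)} = Z$ ($L{\left(Z,d \right)} = 2 Z - Z = Z$)
$- 15 E + L{\left(7,a{\left(g{\left(-3,-1 \right)} \right)} \right)} = \left(-15\right) 0 + 7 = 0 + 7 = 7$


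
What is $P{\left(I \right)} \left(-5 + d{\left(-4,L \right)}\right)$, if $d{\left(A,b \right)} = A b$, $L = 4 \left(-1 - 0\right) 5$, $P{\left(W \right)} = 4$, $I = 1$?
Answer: $300$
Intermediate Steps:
$L = -20$ ($L = 4 \left(-1 + 0\right) 5 = 4 \left(-1\right) 5 = \left(-4\right) 5 = -20$)
$P{\left(I \right)} \left(-5 + d{\left(-4,L \right)}\right) = 4 \left(-5 - -80\right) = 4 \left(-5 + 80\right) = 4 \cdot 75 = 300$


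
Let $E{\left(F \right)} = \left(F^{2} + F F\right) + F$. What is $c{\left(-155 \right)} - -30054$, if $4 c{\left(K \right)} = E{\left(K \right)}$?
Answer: $\frac{168111}{4} \approx 42028.0$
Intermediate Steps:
$E{\left(F \right)} = F + 2 F^{2}$ ($E{\left(F \right)} = \left(F^{2} + F^{2}\right) + F = 2 F^{2} + F = F + 2 F^{2}$)
$c{\left(K \right)} = \frac{K \left(1 + 2 K\right)}{4}$
$c{\left(-155 \right)} - -30054 = \frac{1}{4} \left(-155\right) \left(1 + 2 \left(-155\right)\right) - -30054 = \frac{1}{4} \left(-155\right) \left(1 - 310\right) + 30054 = \frac{1}{4} \left(-155\right) \left(-309\right) + 30054 = \frac{47895}{4} + 30054 = \frac{168111}{4}$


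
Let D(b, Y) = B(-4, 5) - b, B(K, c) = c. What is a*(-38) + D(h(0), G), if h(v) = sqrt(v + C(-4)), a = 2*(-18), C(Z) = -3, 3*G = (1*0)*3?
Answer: 1373 - I*sqrt(3) ≈ 1373.0 - 1.732*I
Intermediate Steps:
G = 0 (G = ((1*0)*3)/3 = (0*3)/3 = (1/3)*0 = 0)
a = -36
h(v) = sqrt(-3 + v) (h(v) = sqrt(v - 3) = sqrt(-3 + v))
D(b, Y) = 5 - b
a*(-38) + D(h(0), G) = -36*(-38) + (5 - sqrt(-3 + 0)) = 1368 + (5 - sqrt(-3)) = 1368 + (5 - I*sqrt(3)) = 1373 - I*sqrt(3)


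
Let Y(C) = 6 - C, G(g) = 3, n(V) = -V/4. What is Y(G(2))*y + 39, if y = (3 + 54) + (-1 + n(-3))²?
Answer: 3363/16 ≈ 210.19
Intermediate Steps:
n(V) = -V/4
y = 913/16 (y = (3 + 54) + (-1 - ¼*(-3))² = 57 + (-1 + ¾)² = 57 + (-¼)² = 57 + 1/16 = 913/16 ≈ 57.063)
Y(G(2))*y + 39 = (6 - 1*3)*(913/16) + 39 = (6 - 3)*(913/16) + 39 = 3*(913/16) + 39 = 2739/16 + 39 = 3363/16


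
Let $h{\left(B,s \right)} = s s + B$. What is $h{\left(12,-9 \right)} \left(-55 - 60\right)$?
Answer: $-10695$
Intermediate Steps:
$h{\left(B,s \right)} = B + s^{2}$ ($h{\left(B,s \right)} = s^{2} + B = B + s^{2}$)
$h{\left(12,-9 \right)} \left(-55 - 60\right) = \left(12 + \left(-9\right)^{2}\right) \left(-55 - 60\right) = \left(12 + 81\right) \left(-115\right) = 93 \left(-115\right) = -10695$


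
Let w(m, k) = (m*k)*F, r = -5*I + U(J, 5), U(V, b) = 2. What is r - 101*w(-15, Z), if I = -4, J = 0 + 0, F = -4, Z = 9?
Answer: -54518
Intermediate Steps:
J = 0
r = 22 (r = -5*(-4) + 2 = 20 + 2 = 22)
w(m, k) = -4*k*m (w(m, k) = (m*k)*(-4) = (k*m)*(-4) = -4*k*m)
r - 101*w(-15, Z) = 22 - (-404)*9*(-15) = 22 - 101*540 = 22 - 54540 = -54518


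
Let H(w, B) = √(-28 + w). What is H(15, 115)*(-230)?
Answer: -230*I*√13 ≈ -829.28*I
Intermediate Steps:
H(15, 115)*(-230) = √(-28 + 15)*(-230) = √(-13)*(-230) = (I*√13)*(-230) = -230*I*√13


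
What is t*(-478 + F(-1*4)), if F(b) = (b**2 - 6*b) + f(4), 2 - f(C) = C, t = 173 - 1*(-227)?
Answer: -176000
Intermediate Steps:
t = 400 (t = 173 + 227 = 400)
f(C) = 2 - C
F(b) = -2 + b**2 - 6*b (F(b) = (b**2 - 6*b) + (2 - 1*4) = (b**2 - 6*b) + (2 - 4) = (b**2 - 6*b) - 2 = -2 + b**2 - 6*b)
t*(-478 + F(-1*4)) = 400*(-478 + (-2 + (-1*4)**2 - (-6)*4)) = 400*(-478 + (-2 + (-4)**2 - 6*(-4))) = 400*(-478 + (-2 + 16 + 24)) = 400*(-478 + 38) = 400*(-440) = -176000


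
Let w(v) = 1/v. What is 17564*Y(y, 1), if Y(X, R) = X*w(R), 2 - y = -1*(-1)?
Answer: 17564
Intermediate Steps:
y = 1 (y = 2 - (-1)*(-1) = 2 - 1*1 = 2 - 1 = 1)
Y(X, R) = X/R
17564*Y(y, 1) = 17564*(1/1) = 17564*(1*1) = 17564*1 = 17564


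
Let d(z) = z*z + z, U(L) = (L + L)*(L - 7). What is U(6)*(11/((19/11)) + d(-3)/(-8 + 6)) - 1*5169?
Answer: -98979/19 ≈ -5209.4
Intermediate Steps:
U(L) = 2*L*(-7 + L) (U(L) = (2*L)*(-7 + L) = 2*L*(-7 + L))
d(z) = z + z² (d(z) = z² + z = z + z²)
U(6)*(11/((19/11)) + d(-3)/(-8 + 6)) - 1*5169 = (2*6*(-7 + 6))*(11/((19/11)) + (-3*(1 - 3))/(-8 + 6)) - 1*5169 = (2*6*(-1))*(11/((19*(1/11))) - 3*(-2)/(-2)) - 5169 = -12*(11/(19/11) + 6*(-½)) - 5169 = -12*(11*(11/19) - 3) - 5169 = -12*(121/19 - 3) - 5169 = -12*64/19 - 5169 = -768/19 - 5169 = -98979/19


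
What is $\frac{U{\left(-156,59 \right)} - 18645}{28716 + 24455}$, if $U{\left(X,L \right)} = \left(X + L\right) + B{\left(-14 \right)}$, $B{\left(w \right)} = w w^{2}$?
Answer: $- \frac{21486}{53171} \approx -0.40409$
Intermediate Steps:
$B{\left(w \right)} = w^{3}$
$U{\left(X,L \right)} = -2744 + L + X$ ($U{\left(X,L \right)} = \left(X + L\right) + \left(-14\right)^{3} = \left(L + X\right) - 2744 = -2744 + L + X$)
$\frac{U{\left(-156,59 \right)} - 18645}{28716 + 24455} = \frac{\left(-2744 + 59 - 156\right) - 18645}{28716 + 24455} = \frac{-2841 - 18645}{53171} = \left(-21486\right) \frac{1}{53171} = - \frac{21486}{53171}$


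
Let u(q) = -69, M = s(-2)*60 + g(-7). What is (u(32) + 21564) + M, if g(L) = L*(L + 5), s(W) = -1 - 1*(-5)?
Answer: 21749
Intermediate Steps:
s(W) = 4 (s(W) = -1 + 5 = 4)
g(L) = L*(5 + L)
M = 254 (M = 4*60 - 7*(5 - 7) = 240 - 7*(-2) = 240 + 14 = 254)
(u(32) + 21564) + M = (-69 + 21564) + 254 = 21495 + 254 = 21749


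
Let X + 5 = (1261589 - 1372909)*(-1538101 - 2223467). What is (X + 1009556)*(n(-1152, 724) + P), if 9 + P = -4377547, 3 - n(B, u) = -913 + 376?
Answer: -1832826249324395976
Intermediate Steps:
n(B, u) = 540 (n(B, u) = 3 - (-913 + 376) = 3 - 1*(-537) = 3 + 537 = 540)
X = 418737749755 (X = -5 + (1261589 - 1372909)*(-1538101 - 2223467) = -5 - 111320*(-3761568) = -5 + 418737749760 = 418737749755)
P = -4377556 (P = -9 - 4377547 = -4377556)
(X + 1009556)*(n(-1152, 724) + P) = (418737749755 + 1009556)*(540 - 4377556) = 418738759311*(-4377016) = -1832826249324395976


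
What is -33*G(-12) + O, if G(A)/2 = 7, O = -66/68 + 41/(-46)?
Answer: -181370/391 ≈ -463.86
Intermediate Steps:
O = -728/391 (O = -66*1/68 + 41*(-1/46) = -33/34 - 41/46 = -728/391 ≈ -1.8619)
G(A) = 14 (G(A) = 2*7 = 14)
-33*G(-12) + O = -33*14 - 728/391 = -462 - 728/391 = -181370/391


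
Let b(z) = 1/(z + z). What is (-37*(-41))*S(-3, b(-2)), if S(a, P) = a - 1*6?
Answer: -13653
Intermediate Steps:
b(z) = 1/(2*z)
S(a, P) = -6 + a (S(a, P) = a - 6 = -6 + a)
(-37*(-41))*S(-3, b(-2)) = (-37*(-41))*(-6 - 3) = 1517*(-9) = -13653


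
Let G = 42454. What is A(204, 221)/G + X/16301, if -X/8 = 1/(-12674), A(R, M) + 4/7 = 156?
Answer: 56195488084/15349160044393 ≈ 0.0036611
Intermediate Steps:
A(R, M) = 1088/7 (A(R, M) = -4/7 + 156 = 1088/7)
X = 4/6337 (X = -8/(-12674) = -8*(-1/12674) = 4/6337 ≈ 0.00063121)
A(204, 221)/G + X/16301 = (1088/7)/42454 + (4/6337)/16301 = (1088/7)*(1/42454) + (4/6337)*(1/16301) = 544/148589 + 4/103299437 = 56195488084/15349160044393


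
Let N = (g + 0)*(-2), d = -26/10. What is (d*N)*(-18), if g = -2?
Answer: 936/5 ≈ 187.20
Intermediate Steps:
d = -13/5 (d = -26*⅒ = -13/5 ≈ -2.6000)
N = 4 (N = (-2 + 0)*(-2) = -2*(-2) = 4)
(d*N)*(-18) = -13/5*4*(-18) = -52/5*(-18) = 936/5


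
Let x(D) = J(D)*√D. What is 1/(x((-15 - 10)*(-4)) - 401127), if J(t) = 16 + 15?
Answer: -1/400817 ≈ -2.4949e-6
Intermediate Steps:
J(t) = 31
x(D) = 31*√D
1/(x((-15 - 10)*(-4)) - 401127) = 1/(31*√((-15 - 10)*(-4)) - 401127) = 1/(31*√(-25*(-4)) - 401127) = 1/(31*√100 - 401127) = 1/(31*10 - 401127) = 1/(310 - 401127) = 1/(-400817) = -1/400817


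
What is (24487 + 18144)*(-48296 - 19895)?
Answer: -2907050521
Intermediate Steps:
(24487 + 18144)*(-48296 - 19895) = 42631*(-68191) = -2907050521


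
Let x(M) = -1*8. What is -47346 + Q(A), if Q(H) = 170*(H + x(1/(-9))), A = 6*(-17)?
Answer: -66046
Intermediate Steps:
A = -102
x(M) = -8
Q(H) = -1360 + 170*H (Q(H) = 170*(H - 8) = 170*(-8 + H) = -1360 + 170*H)
-47346 + Q(A) = -47346 + (-1360 + 170*(-102)) = -47346 + (-1360 - 17340) = -47346 - 18700 = -66046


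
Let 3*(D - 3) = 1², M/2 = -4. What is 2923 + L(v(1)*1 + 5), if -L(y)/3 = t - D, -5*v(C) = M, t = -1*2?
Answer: 2939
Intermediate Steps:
t = -2
M = -8 (M = 2*(-4) = -8)
D = 10/3 (D = 3 + (⅓)*1² = 3 + (⅓)*1 = 3 + ⅓ = 10/3 ≈ 3.3333)
v(C) = 8/5 (v(C) = -⅕*(-8) = 8/5)
L(y) = 16 (L(y) = -3*(-2 - 1*10/3) = -3*(-2 - 10/3) = -3*(-16/3) = 16)
2923 + L(v(1)*1 + 5) = 2923 + 16 = 2939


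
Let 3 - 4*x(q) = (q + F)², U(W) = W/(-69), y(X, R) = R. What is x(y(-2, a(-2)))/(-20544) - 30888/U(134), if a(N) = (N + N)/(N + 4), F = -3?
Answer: 43784852705/2752896 ≈ 15905.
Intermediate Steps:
a(N) = 2*N/(4 + N) (a(N) = (2*N)/(4 + N) = 2*N/(4 + N))
U(W) = -W/69 (U(W) = W*(-1/69) = -W/69)
x(q) = ¾ - (-3 + q)²/4 (x(q) = ¾ - (q - 3)²/4 = ¾ - (-3 + q)²/4)
x(y(-2, a(-2)))/(-20544) - 30888/U(134) = (¾ - (-3 + 2*(-2)/(4 - 2))²/4)/(-20544) - 30888/((-1/69*134)) = (¾ - (-3 + 2*(-2)/2)²/4)*(-1/20544) - 30888/(-134/69) = (¾ - (-3 + 2*(-2)*(½))²/4)*(-1/20544) - 30888*(-69/134) = (¾ - (-3 - 2)²/4)*(-1/20544) + 1065636/67 = (¾ - ¼*(-5)²)*(-1/20544) + 1065636/67 = (¾ - ¼*25)*(-1/20544) + 1065636/67 = (¾ - 25/4)*(-1/20544) + 1065636/67 = -11/2*(-1/20544) + 1065636/67 = 11/41088 + 1065636/67 = 43784852705/2752896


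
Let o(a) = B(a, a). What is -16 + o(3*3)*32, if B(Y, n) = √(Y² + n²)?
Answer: -16 + 288*√2 ≈ 391.29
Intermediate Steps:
o(a) = √2*√(a²) (o(a) = √(a² + a²) = √(2*a²) = √2*√(a²))
-16 + o(3*3)*32 = -16 + (√2*√((3*3)²))*32 = -16 + (√2*√(9²))*32 = -16 + (√2*√81)*32 = -16 + (√2*9)*32 = -16 + (9*√2)*32 = -16 + 288*√2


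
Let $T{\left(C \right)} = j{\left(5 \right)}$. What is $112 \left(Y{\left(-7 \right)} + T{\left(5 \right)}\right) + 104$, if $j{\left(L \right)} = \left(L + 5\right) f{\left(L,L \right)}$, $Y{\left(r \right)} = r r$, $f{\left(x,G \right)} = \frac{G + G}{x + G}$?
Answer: $6712$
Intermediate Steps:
$f{\left(x,G \right)} = \frac{2 G}{G + x}$
$Y{\left(r \right)} = r^{2}$
$j{\left(L \right)} = 5 + L$ ($j{\left(L \right)} = \left(L + 5\right) \frac{2 L}{L + L} = \left(5 + L\right) \frac{2 L}{2 L} = \left(5 + L\right) 2 L \frac{1}{2 L} = \left(5 + L\right) 1 = 5 + L$)
$T{\left(C \right)} = 10$ ($T{\left(C \right)} = 5 + 5 = 10$)
$112 \left(Y{\left(-7 \right)} + T{\left(5 \right)}\right) + 104 = 112 \left(\left(-7\right)^{2} + 10\right) + 104 = 112 \left(49 + 10\right) + 104 = 112 \cdot 59 + 104 = 6608 + 104 = 6712$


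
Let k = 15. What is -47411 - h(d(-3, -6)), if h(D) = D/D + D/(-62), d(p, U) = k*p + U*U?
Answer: -2939553/62 ≈ -47412.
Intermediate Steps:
d(p, U) = U² + 15*p (d(p, U) = 15*p + U*U = 15*p + U² = U² + 15*p)
h(D) = 1 - D/62 (h(D) = 1 + D*(-1/62) = 1 - D/62)
-47411 - h(d(-3, -6)) = -47411 - (1 - ((-6)² + 15*(-3))/62) = -47411 - (1 - (36 - 45)/62) = -47411 - (1 - 1/62*(-9)) = -47411 - (1 + 9/62) = -47411 - 1*71/62 = -47411 - 71/62 = -2939553/62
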